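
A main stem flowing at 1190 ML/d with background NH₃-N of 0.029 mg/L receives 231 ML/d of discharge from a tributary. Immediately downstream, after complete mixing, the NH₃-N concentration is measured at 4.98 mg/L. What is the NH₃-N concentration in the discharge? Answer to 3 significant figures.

Mass balance: 1190·0.02900 + 231.0·Cₑ = 1421·4.980
→ Cₑ = (1421·4.980 − 1190·0.02900) / 231.0 = 30.49 mg/L.

30.5 mg/L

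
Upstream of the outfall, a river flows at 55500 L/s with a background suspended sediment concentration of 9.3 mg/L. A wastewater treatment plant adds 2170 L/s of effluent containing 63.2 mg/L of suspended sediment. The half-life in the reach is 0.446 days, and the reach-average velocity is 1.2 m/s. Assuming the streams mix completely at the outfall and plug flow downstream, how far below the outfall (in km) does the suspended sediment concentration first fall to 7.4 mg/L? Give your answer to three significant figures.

After mixing, C = (55500·9.300 + 2170·63.20) / 57670 = 653300/57670 = 11.33 mg/L.
Half-life 0.446 d → k = ln 2 / 0.446 = 1.554 d⁻¹.
Set 11.33·exp(−k·t) = 7.4 → t = ln(11.33/7.4)/k = 23670 s = 6.576 h.
Distance = v·t = 1.2·23670 = 28410 m = 28.41 km.

28.4 km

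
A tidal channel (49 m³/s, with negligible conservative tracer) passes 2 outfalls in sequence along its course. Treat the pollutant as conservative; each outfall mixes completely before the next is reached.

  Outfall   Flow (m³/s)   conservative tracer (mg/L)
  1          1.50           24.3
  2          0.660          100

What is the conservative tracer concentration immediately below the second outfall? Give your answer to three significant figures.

2.00 mg/L

After outfall 1: Q = 49.00 + 1.500 = 50.50 m³/s; C = (49.00·0 + 1.500·24.30)/50.50 = 0.7218 mg/L.
After outfall 2: Q = 50.50 + 0.6600 = 51.16 m³/s; C = (50.50·0.7218 + 0.6600·100.0)/51.16 = 2.003 mg/L.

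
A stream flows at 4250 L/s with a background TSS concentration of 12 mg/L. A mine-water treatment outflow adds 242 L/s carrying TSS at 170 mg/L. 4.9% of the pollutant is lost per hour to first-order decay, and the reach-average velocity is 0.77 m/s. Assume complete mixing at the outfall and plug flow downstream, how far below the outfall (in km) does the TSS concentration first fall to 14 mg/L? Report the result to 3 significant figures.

21.1 km

Flow-weighted average: C = (4250·12.00 + 242.0·170.0) / 4492 = 92140/4492 = 20.51 mg/L.
4.9%/h lost → k = −ln(1 − 0.049) = 0.05024 h⁻¹.
Set 20.51·exp(−k·t) = 14 → t = ln(20.51/14)/k = 27370 s = 7.602 h.
Distance = v·t = 0.77·27370 = 21070 m = 21.07 km.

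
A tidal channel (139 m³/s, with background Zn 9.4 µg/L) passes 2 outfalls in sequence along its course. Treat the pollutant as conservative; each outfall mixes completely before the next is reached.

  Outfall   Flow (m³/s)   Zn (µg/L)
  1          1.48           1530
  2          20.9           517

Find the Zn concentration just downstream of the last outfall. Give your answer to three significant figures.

Outfall 1: combined Q = 140.5 m³/s; C = (139.0·9.400 + 1.480·1530)/140.5 = 25.42 µg/L.
Outfall 2: combined Q = 161.4 m³/s; C = (140.5·25.42 + 20.90·517.0)/161.4 = 89.08 µg/L.

89.1 µg/L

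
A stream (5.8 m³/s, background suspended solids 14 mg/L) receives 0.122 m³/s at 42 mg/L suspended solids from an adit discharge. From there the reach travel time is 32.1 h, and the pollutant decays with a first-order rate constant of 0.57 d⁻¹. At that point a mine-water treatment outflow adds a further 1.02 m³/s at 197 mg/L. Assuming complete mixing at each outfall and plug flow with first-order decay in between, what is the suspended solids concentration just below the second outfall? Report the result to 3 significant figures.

34.7 mg/L

Mass balance: C = (5.800·14.00 + 0.1220·42.00) / 5.922 = 86.32/5.922 = 14.58 mg/L; combined flow 5.922 m³/s.
First-order decay: C = 14.58·exp(−k·t) = 14.58·0.4666 = 6.801 mg/L.
At the second outfall, C = (5.922·6.801 + 1.020·197.0) / (5.922 + 1.020) = 34.75 mg/L.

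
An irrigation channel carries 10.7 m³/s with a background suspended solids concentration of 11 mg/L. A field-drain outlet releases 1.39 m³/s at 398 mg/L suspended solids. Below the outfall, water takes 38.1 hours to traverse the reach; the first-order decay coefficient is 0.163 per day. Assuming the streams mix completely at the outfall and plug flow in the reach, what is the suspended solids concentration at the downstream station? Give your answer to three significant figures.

42.8 mg/L

Conservation of mass: C = (10.70·11.00 + 1.390·398.0) / 12.09 = 670.9/12.09 = 55.49 mg/L.
After decay, C = 55.49 × e^(−kt) = 55.49 × 0.7720 = 42.84 mg/L.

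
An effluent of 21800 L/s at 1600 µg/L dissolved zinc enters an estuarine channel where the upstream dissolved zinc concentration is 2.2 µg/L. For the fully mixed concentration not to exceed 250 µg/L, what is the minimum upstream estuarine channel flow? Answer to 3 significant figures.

Set C_mix = 250: (Q·2.200 + 21800·1600) / (Q + 21800) = 250
→ Q = 21800·(1600 − 250)/(250 − 2.200) = 118800 L/s.

119000 L/s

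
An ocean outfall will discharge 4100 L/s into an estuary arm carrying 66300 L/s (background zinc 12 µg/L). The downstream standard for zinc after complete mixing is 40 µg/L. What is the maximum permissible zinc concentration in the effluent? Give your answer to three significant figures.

493 µg/L

At the limit, (Qr·Cr + Qe·Cₑ)/(Qr + Qe) = 40:
Cₑ = (70400·40 − 66300·12.00) / 4100 = 492.8 µg/L.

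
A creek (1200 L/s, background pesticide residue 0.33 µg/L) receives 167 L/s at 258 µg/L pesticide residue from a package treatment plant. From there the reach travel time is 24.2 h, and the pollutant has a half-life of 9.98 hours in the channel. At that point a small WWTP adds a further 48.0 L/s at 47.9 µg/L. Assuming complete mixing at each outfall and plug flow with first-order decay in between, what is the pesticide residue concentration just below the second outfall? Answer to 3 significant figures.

After mixing, C = (1200·0.3300 + 167.0·258.0) / 1367 = 43480/1367 = 31.81 µg/L; combined flow 1367 L/s.
Half-life 9.98 h → k = ln 2 / 9.98 = 0.06945 h⁻¹ = 1.667 d⁻¹.
Applying C = C₀e^(−kt): 31.81 × 0.1862 = 5.924 µg/L.
Second outfall: C = (1367·5.924 + 48.00·47.90)/1415 = 7.348 µg/L.

7.35 µg/L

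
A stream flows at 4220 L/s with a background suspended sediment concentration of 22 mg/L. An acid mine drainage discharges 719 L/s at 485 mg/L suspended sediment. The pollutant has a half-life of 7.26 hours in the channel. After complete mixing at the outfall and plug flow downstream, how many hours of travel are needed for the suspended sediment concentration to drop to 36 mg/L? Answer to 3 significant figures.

Flow-weighted average: C = (4220·22.00 + 719.0·485.0) / 4939 = 441600/4939 = 89.40 mg/L.
Half-life 7.26 h → k = ln 2 / 7.26 = 0.09547 h⁻¹ = 2.291 d⁻¹.
89.40·exp(−k·t) = 36 → t = ln(89.40/36)/k = 34300 s = 9.527 h.

9.53 h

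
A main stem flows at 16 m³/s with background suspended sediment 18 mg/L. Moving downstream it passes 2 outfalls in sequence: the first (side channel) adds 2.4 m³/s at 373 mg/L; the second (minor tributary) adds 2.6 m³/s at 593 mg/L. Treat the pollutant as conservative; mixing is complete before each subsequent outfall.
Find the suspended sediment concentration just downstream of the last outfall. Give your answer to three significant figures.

Outfall 1: combined Q = 18.40 m³/s; C = (16.00·18.00 + 2.400·373.0)/18.40 = 64.30 mg/L.
Outfall 2: combined Q = 21.00 m³/s; C = (18.40·64.30 + 2.600·593.0)/21.00 = 129.8 mg/L.

130 mg/L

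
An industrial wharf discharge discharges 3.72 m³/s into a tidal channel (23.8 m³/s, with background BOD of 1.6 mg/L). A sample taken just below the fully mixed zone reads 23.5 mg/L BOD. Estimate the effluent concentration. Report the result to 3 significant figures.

164 mg/L

Mass balance: 23.80·1.600 + 3.720·Cₑ = 27.52·23.50
→ Cₑ = (27.52·23.50 − 23.80·1.600) / 3.720 = 163.6 mg/L.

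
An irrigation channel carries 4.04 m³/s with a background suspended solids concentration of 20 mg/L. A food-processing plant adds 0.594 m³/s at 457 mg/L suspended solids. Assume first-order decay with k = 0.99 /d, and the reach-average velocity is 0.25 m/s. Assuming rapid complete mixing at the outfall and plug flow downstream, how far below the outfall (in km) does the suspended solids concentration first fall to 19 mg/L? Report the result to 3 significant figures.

Conservation of mass: C = (4.040·20.00 + 0.5940·457.0) / 4.634 = 352.3/4.634 = 76.02 mg/L.
Set 76.02·exp(−k·t) = 19 → t = ln(76.02/19)/k = 121000 s = 33.61 h.
Distance = v·t = 0.25·121000 = 30250 m = 30.25 km.

30.3 km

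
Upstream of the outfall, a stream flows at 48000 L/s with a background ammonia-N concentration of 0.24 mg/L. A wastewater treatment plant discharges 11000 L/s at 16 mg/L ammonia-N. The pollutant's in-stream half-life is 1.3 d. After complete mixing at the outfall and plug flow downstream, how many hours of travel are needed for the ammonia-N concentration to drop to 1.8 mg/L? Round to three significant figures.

25.6 h

Conservation of mass: C = (48000·0.2400 + 11000·16.00) / 59000 = 187500/59000 = 3.178 mg/L.
Half-life 1.3 d → k = ln 2 / 1.3 = 0.5332 d⁻¹.
3.178·exp(−k·t) = 1.8 → t = ln(3.178/1.8)/k = 92130 s = 25.59 h.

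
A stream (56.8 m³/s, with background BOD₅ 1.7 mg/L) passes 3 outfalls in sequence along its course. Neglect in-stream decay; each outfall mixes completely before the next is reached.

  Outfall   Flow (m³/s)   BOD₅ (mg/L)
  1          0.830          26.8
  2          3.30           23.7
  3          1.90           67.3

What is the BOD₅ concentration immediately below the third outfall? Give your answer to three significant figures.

5.17 mg/L

Outfall 1: combined Q = 57.63 m³/s; C = (56.80·1.700 + 0.8300·26.80)/57.63 = 2.061 mg/L.
Outfall 2: combined Q = 60.93 m³/s; C = (57.63·2.061 + 3.300·23.70)/60.93 = 3.233 mg/L.
Outfall 3: combined Q = 62.83 m³/s; C = (60.93·3.233 + 1.900·67.30)/62.83 = 5.171 mg/L.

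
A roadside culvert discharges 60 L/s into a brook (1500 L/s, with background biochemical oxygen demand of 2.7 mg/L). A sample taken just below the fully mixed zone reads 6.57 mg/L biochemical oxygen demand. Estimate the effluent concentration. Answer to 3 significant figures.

Mass balance: 1500·2.700 + 60.00·Cₑ = 1560·6.570
→ Cₑ = (1560·6.570 − 1500·2.700) / 60.00 = 103.3 mg/L.

103 mg/L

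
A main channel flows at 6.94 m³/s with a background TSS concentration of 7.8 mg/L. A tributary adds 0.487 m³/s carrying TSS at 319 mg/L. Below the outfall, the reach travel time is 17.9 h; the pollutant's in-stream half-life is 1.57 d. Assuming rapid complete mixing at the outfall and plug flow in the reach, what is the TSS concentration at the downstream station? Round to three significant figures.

Conservation of mass: C = (6.940·7.800 + 0.4870·319.0) / 7.427 = 209.5/7.427 = 28.21 mg/L.
Half-life 1.57 d → k = ln 2 / 1.57 = 0.4415 d⁻¹.
Applying C = C₀e^(−kt): 28.21 × 0.7194 = 20.29 mg/L.

20.3 mg/L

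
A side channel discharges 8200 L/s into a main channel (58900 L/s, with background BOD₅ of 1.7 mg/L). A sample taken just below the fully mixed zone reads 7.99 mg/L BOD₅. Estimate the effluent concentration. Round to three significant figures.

Mass balance: 58900·1.700 + 8200·Cₑ = 67100·7.990
→ Cₑ = (67100·7.990 − 58900·1.700) / 8200 = 53.17 mg/L.

53.2 mg/L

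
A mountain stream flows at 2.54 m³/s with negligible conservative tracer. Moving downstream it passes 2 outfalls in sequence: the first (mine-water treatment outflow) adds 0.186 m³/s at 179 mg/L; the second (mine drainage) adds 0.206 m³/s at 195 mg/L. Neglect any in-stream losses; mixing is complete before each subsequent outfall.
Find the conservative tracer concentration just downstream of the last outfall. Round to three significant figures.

25.1 mg/L

Outfall 1: combined Q = 2.726 m³/s; C = (2.540·0 + 0.1860·179.0)/2.726 = 12.21 mg/L.
Outfall 2: combined Q = 2.932 m³/s; C = (2.726·12.21 + 0.2060·195.0)/2.932 = 25.06 mg/L.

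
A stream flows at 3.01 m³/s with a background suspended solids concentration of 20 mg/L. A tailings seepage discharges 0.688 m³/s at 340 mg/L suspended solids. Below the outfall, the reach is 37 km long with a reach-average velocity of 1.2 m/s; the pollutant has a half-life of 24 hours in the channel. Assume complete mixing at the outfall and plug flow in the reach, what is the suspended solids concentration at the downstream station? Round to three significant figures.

Flow-weighted average: C = (3.010·20.00 + 0.6880·340.0) / 3.698 = 294.1/3.698 = 79.53 mg/L.
Travel time t = 37·1000 / 1.2 = 30830 s = 8.565 h.
Half-life 24 h → k = ln 2 / 24 = 0.02888 h⁻¹ = 0.6931 d⁻¹.
After decay, C = 79.53 × e^(−kt) = 79.53 × 0.7809 = 62.11 mg/L.

62.1 mg/L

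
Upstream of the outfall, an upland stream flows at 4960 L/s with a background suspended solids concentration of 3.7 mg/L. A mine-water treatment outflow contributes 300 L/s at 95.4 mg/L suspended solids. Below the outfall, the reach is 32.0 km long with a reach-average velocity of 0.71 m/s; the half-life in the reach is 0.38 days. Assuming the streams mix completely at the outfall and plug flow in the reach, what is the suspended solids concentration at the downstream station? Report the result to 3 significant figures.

3.45 mg/L

After mixing, C = (4960·3.700 + 300.0·95.40) / 5260 = 46970/5260 = 8.930 mg/L.
Travel time t = 32.0·1000 / 0.71 = 45070 s = 12.52 h.
Half-life 0.38 d → k = ln 2 / 0.38 = 1.824 d⁻¹.
Applying C = C₀e^(−kt): 8.930 × 0.3862 = 3.448 mg/L.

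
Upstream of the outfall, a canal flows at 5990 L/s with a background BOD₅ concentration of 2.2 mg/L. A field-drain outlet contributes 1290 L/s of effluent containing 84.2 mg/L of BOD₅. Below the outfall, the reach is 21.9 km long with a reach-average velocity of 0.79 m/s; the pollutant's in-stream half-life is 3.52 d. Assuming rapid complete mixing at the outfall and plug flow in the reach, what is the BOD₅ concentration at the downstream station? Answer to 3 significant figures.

Flow-weighted average: C = (5990·2.200 + 1290·84.20) / 7280 = 121800/7280 = 16.73 mg/L.
Travel time t = 21.9·1000 / 0.79 = 27720 s = 7.700 h.
Half-life 3.52 d → k = ln 2 / 3.52 = 0.1969 d⁻¹.
Applying C = C₀e^(−kt): 16.73 × 0.9388 = 15.71 mg/L.

15.7 mg/L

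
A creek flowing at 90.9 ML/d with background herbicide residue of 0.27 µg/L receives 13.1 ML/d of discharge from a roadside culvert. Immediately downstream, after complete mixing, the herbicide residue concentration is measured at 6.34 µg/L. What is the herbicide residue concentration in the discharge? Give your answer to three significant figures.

48.5 µg/L

Mass balance: 90.90·0.2700 + 13.10·Cₑ = 104.0·6.340
→ Cₑ = (104.0·6.340 − 90.90·0.2700) / 13.10 = 48.46 µg/L.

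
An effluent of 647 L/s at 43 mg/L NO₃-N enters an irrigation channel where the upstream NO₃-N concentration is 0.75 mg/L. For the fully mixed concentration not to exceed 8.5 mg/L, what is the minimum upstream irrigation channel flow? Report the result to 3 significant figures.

Set C_mix = 8.5: (Q·0.7500 + 647.0·43.00) / (Q + 647.0) = 8.5
→ Q = 647.0·(43.00 − 8.5)/(8.5 − 0.7500) = 2880 L/s.

2880 L/s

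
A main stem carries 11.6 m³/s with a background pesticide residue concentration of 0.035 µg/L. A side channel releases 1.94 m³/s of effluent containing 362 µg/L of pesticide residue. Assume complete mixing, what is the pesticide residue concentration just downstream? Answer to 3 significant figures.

51.9 µg/L

After mixing, C = (11.60·0.03500 + 1.940·362.0) / 13.54 = 702.7/13.54 = 51.90 µg/L.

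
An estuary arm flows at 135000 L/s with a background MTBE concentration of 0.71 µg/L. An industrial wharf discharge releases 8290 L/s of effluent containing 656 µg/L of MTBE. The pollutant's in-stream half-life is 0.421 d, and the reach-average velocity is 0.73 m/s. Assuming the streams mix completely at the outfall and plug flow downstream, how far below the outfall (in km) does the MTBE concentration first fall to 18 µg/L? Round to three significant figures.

29.2 km

Conservation of mass: C = (135000·0.7100 + 8290·656.0) / 143300 = 5534000/143300 = 38.62 µg/L.
Half-life 0.421 d → k = ln 2 / 0.421 = 1.646 d⁻¹.
Set 38.62·exp(−k·t) = 18 → t = ln(38.62/18)/k = 40060 s = 11.13 h.
Distance = v·t = 0.73·40060 = 29250 m = 29.25 km.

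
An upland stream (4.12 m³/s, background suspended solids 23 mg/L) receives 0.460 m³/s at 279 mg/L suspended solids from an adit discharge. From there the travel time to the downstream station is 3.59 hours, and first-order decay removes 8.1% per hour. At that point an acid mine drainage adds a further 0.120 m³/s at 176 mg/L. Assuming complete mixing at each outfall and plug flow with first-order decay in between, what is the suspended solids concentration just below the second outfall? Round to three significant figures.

39.5 mg/L

Conservation of mass: C = (4.120·23.00 + 0.4600·279.0) / 4.580 = 223.1/4.580 = 48.71 mg/L; combined flow 4.580 m³/s.
8.1%/h lost → k = −ln(1 − 0.081) = 0.08447 h⁻¹.
First-order decay: C = 48.71·exp(−k·t) = 48.71·0.7384 = 35.97 mg/L.
At the second outfall, C = (4.580·35.97 + 0.1200·176.0) / (4.580 + 0.1200) = 39.54 mg/L.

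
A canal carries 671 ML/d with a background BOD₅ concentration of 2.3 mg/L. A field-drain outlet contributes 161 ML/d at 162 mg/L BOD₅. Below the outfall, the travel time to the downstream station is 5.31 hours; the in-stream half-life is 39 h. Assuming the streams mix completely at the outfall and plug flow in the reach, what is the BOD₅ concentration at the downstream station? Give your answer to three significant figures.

30.2 mg/L

Mixed concentration C = ΣQC/ΣQ = (671.0·2.300 + 161.0·162.0) / 832.0 = 27630/832.0 = 33.20 mg/L.
Half-life 39 h → k = ln 2 / 39 = 0.01777 h⁻¹ = 0.4266 d⁻¹.
After decay, C = 33.20 × e^(−kt) = 33.20 × 0.9099 = 30.21 mg/L.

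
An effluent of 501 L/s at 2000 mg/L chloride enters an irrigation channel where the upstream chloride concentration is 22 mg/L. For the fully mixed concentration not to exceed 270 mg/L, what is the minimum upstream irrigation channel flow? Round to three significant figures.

3490 L/s

Set C_mix = 270: (Q·22.00 + 501.0·2000) / (Q + 501.0) = 270
→ Q = 501.0·(2000 − 270)/(270 − 22.00) = 3495 L/s.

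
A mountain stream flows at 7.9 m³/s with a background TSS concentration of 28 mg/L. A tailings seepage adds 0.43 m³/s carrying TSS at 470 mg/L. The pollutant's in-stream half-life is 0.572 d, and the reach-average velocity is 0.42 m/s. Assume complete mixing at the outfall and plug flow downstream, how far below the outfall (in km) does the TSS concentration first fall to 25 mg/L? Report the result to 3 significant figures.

21.2 km

Mixed concentration C = ΣQC/ΣQ = (7.900·28.00 + 0.4300·470.0) / 8.330 = 423.3/8.330 = 50.82 mg/L.
Half-life 0.572 d → k = ln 2 / 0.572 = 1.212 d⁻¹.
Set 50.82·exp(−k·t) = 25 → t = ln(50.82/25)/k = 50580 s = 14.05 h.
Distance = v·t = 0.42·50580 = 21240 m = 21.24 km.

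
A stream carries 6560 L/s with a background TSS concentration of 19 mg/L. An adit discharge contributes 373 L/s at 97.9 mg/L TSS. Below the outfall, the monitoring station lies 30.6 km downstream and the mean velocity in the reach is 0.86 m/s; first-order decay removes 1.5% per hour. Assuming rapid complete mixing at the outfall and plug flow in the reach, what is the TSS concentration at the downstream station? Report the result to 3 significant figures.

Mass balance: C = (6560·19.00 + 373.0·97.90) / 6933 = 161200/6933 = 23.24 mg/L.
Travel time t = 30.6·1000 / 0.86 = 35580 s = 9.884 h.
1.5%/h lost → k = −ln(1 − 0.015) = 0.01511 h⁻¹.
After decay, C = 23.24 × e^(−kt) = 23.24 × 0.8612 = 20.02 mg/L.

20.0 mg/L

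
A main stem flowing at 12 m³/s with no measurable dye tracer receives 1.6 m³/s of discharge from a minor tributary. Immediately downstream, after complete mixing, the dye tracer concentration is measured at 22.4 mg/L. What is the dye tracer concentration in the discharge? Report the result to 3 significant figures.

190 mg/L

Mass balance: 12.00·0 + 1.600·Cₑ = 13.60·22.40
→ Cₑ = (13.60·22.40 − 12.00·0) / 1.600 = 190.4 mg/L.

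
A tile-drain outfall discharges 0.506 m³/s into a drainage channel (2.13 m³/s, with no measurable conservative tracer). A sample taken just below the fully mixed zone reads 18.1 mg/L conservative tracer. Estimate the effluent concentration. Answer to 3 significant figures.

Mass balance: 2.130·0 + 0.5060·Cₑ = 2.636·18.10
→ Cₑ = (2.636·18.10 − 2.130·0) / 0.5060 = 94.29 mg/L.

94.3 mg/L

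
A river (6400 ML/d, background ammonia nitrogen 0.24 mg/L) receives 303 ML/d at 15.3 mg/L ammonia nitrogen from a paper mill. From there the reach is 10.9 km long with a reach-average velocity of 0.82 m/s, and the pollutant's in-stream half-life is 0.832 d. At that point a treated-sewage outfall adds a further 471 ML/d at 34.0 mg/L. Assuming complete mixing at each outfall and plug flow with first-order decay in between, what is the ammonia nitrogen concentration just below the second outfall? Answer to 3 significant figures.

2.99 mg/L

Mixed concentration C = ΣQC/ΣQ = (6400·0.2400 + 303.0·15.30) / 6703 = 6172/6703 = 0.9208 mg/L; combined flow 6703 ML/d.
Travel time t = 10.9·1000 / 0.82 = 13290 s = 3.692 h.
Half-life 0.832 d → k = ln 2 / 0.832 = 0.8331 d⁻¹.
After decay, C = 0.9208 × e^(−kt) = 0.9208 × 0.8797 = 0.8100 mg/L.
Second outfall: C = (6703·0.8100 + 471.0·34.00)/7174 = 2.989 mg/L.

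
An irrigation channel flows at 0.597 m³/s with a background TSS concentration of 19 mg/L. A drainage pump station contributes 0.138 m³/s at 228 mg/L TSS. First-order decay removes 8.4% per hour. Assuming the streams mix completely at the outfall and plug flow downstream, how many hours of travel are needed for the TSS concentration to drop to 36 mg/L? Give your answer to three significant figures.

5.48 h

Flow-weighted average: C = (0.5970·19.00 + 0.1380·228.0) / 0.7350 = 42.81/0.7350 = 58.24 mg/L.
8.4%/h lost → k = −ln(1 − 0.084) = 0.08774 h⁻¹.
58.24·exp(−k·t) = 36 → t = ln(58.24/36)/k = 19740 s = 5.483 h.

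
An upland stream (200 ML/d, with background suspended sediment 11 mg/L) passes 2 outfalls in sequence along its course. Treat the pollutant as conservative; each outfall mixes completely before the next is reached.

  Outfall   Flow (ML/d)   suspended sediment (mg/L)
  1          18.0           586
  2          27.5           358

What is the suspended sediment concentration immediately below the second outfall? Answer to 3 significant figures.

After outfall 1: Q = 200.0 + 18.00 = 218.0 ML/d; C = (200.0·11.00 + 18.00·586.0)/218.0 = 58.48 mg/L.
After outfall 2: Q = 218.0 + 27.50 = 245.5 ML/d; C = (218.0·58.48 + 27.50·358.0)/245.5 = 92.03 mg/L.

92.0 mg/L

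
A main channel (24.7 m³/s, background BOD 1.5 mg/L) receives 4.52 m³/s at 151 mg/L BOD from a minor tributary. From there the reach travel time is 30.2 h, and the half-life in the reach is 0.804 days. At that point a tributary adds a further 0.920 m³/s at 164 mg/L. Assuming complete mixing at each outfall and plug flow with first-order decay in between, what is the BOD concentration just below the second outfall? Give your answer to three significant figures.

13.1 mg/L

Mass balance: C = (24.70·1.500 + 4.520·151.0) / 29.22 = 719.6/29.22 = 24.63 mg/L; combined flow 29.22 m³/s.
Half-life 0.804 d → k = ln 2 / 0.804 = 0.8621 d⁻¹.
Decay over the reach: 24.63·exp(−kt) = 24.63·0.3380 = 8.322 mg/L.
At the second outfall, C = (29.22·8.322 + 0.9200·164.0) / (29.22 + 0.9200) = 13.07 mg/L.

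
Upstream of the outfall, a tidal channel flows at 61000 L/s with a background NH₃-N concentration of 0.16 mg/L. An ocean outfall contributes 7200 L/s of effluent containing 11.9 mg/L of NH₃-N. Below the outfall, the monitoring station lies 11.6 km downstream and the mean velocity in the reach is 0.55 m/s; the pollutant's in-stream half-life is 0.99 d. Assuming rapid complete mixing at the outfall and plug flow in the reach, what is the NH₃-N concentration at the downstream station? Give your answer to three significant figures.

1.18 mg/L

Flow-weighted average: C = (61000·0.1600 + 7200·11.90) / 68200 = 95440/68200 = 1.399 mg/L.
Travel time t = 11.6·1000 / 0.55 = 21090 s = 5.859 h.
Half-life 0.99 d → k = ln 2 / 0.99 = 0.7001 d⁻¹.
First-order decay: C = 1.399·exp(−k·t) = 1.399·0.8429 = 1.180 mg/L.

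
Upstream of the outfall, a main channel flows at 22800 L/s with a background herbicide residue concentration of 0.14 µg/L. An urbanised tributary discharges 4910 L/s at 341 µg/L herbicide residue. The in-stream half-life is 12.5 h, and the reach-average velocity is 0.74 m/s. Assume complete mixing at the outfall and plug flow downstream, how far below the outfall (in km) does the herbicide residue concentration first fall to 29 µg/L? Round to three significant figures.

After mixing, C = (22800·0.1400 + 4910·341.0) / 27710 = 1678000/27710 = 60.54 µg/L.
Half-life 12.5 h → k = ln 2 / 12.5 = 0.05545 h⁻¹ = 1.331 d⁻¹.
Set 60.54·exp(−k·t) = 29 → t = ln(60.54/29)/k = 47780 s = 13.27 h.
Distance = v·t = 0.74·47780 = 35360 m = 35.36 km.

35.4 km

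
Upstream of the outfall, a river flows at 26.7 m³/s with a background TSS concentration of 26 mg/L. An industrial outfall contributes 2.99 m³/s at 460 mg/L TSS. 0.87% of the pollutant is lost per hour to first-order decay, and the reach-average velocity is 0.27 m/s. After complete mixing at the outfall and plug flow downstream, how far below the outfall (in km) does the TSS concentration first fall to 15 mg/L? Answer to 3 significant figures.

Conservation of mass: C = (26.70·26.00 + 2.990·460.0) / 29.69 = 2070/29.69 = 69.71 mg/L.
0.87%/h lost → k = −ln(1 − 0.0087) = 0.008738 h⁻¹.
Set 69.71·exp(−k·t) = 15 → t = ln(69.71/15)/k = 632900 s = 175.8 h.
Distance = v·t = 0.27·632900 = 170900 m = 170.9 km.

171 km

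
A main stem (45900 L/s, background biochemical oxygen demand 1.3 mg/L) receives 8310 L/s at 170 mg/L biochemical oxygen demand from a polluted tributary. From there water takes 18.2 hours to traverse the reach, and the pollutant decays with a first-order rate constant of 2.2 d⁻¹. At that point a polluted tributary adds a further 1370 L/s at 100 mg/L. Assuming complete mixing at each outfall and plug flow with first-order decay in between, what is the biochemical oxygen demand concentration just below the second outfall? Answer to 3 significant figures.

Mass balance: C = (45900·1.300 + 8310·170.0) / 54210 = 1472000/54210 = 27.16 mg/L; combined flow 54210 L/s.
Applying C = C₀e^(−kt): 27.16 × 0.1886 = 5.121 mg/L.
At the second outfall, C = (54210·5.121 + 1370·100.0) / (54210 + 1370) = 7.460 mg/L.

7.46 mg/L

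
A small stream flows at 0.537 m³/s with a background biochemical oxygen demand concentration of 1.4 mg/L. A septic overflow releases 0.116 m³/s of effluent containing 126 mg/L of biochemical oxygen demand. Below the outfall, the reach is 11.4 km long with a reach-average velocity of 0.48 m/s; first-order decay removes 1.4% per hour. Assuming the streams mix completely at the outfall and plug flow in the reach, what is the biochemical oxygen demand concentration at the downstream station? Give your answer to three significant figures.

Mass balance: C = (0.5370·1.400 + 0.1160·126.0) / 0.6530 = 15.37/0.6530 = 23.53 mg/L.
Travel time t = 11.4·1000 / 0.48 = 23750 s = 6.597 h.
1.4%/h lost → k = −ln(1 − 0.014) = 0.01410 h⁻¹.
After decay, C = 23.53 × e^(−kt) = 23.53 × 0.9112 = 21.44 mg/L.

21.4 mg/L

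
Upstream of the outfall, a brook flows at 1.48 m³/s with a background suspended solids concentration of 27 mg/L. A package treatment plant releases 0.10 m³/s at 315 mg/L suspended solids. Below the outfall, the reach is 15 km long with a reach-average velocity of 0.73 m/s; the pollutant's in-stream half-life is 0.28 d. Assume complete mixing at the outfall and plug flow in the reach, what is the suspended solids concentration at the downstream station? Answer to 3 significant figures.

25.1 mg/L

Flow-weighted average: C = (1.480·27.00 + 0.1000·315.0) / 1.580 = 71.46/1.580 = 45.23 mg/L.
Travel time t = 15·1000 / 0.73 = 20550 s = 5.708 h.
Half-life 0.28 d → k = ln 2 / 0.28 = 2.476 d⁻¹.
First-order decay: C = 45.23·exp(−k·t) = 45.23·0.5550 = 25.10 mg/L.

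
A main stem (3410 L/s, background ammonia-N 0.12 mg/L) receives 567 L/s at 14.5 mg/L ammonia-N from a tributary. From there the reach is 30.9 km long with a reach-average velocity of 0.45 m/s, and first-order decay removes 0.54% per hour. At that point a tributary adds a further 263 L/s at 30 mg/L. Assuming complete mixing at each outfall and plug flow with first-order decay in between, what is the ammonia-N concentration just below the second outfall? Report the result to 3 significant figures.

Flow-weighted average: C = (3410·0.1200 + 567.0·14.50) / 3977 = 8631/3977 = 2.170 mg/L; combined flow 3977 L/s.
Travel time t = 30.9·1000 / 0.45 = 68670 s = 19.07 h.
0.54%/h lost → k = −ln(1 − 0.0054) = 0.005415 h⁻¹.
First-order decay: C = 2.170·exp(−k·t) = 2.170·0.9019 = 1.957 mg/L.
At the second outfall, C = (3977·1.957 + 263.0·30.00) / (3977 + 263.0) = 3.697 mg/L.

3.70 mg/L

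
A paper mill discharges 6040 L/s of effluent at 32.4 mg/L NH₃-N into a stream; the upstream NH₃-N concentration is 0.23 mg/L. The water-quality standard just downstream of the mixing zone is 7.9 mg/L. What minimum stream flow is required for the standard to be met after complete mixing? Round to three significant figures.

Set C_mix = 7.9: (Q·0.2300 + 6040·32.40) / (Q + 6040) = 7.9
→ Q = 6040·(32.40 − 7.9)/(7.9 − 0.2300) = 19290 L/s.

19300 L/s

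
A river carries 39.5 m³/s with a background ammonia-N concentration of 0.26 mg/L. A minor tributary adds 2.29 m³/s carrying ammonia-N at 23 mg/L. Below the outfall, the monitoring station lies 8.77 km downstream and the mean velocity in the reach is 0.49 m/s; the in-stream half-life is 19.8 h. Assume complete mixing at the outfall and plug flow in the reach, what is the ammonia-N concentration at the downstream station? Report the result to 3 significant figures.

1.27 mg/L

Conservation of mass: C = (39.50·0.2600 + 2.290·23.00) / 41.79 = 62.94/41.79 = 1.506 mg/L.
Travel time t = 8.77·1000 / 0.49 = 17900 s = 4.972 h.
Half-life 19.8 h → k = ln 2 / 19.8 = 0.03501 h⁻¹ = 0.8402 d⁻¹.
Applying C = C₀e^(−kt): 1.506 × 0.8403 = 1.266 mg/L.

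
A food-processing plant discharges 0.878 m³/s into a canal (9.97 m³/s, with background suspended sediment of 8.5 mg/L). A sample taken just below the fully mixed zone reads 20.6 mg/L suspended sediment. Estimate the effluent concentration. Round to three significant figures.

Mass balance: 9.970·8.500 + 0.8780·Cₑ = 10.85·20.60
→ Cₑ = (10.85·20.60 − 9.970·8.500) / 0.8780 = 158.0 mg/L.

158 mg/L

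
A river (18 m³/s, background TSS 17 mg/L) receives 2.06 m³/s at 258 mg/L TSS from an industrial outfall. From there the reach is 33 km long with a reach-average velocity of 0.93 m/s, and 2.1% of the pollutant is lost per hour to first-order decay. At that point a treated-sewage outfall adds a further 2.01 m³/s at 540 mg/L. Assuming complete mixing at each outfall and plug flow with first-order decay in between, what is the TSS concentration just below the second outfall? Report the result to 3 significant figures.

Flow-weighted average: C = (18.00·17.00 + 2.060·258.0) / 20.06 = 837.5/20.06 = 41.75 mg/L; combined flow 20.06 m³/s.
Travel time t = 33·1000 / 0.93 = 35480 s = 9.857 h.
2.1%/h lost → k = −ln(1 − 0.021) = 0.02122 h⁻¹.
Applying C = C₀e^(−kt): 41.75 × 0.8112 = 33.87 mg/L.
At the second outfall, C = (20.06·33.87 + 2.010·540.0) / (20.06 + 2.010) = 79.96 mg/L.

80.0 mg/L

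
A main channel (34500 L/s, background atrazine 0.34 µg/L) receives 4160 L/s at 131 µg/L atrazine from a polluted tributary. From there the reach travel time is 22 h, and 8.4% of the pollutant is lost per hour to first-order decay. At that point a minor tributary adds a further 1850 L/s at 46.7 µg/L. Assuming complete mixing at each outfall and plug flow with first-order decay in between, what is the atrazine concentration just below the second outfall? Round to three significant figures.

4.13 µg/L

After mixing, C = (34500·0.3400 + 4160·131.0) / 38660 = 556700/38660 = 14.40 µg/L; combined flow 38660 L/s.
8.4%/h lost → k = −ln(1 − 0.084) = 0.08774 h⁻¹.
Applying C = C₀e^(−kt): 14.40 × 0.1451 = 2.090 µg/L.
Second outfall: C = (38660·2.090 + 1850·46.70)/40510 = 4.127 µg/L.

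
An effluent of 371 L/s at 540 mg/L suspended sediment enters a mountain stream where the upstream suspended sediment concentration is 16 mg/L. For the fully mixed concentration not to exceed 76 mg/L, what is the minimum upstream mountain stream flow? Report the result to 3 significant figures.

2870 L/s

Set C_mix = 76: (Q·16.00 + 371.0·540.0) / (Q + 371.0) = 76
→ Q = 371.0·(540.0 − 76)/(76 − 16.00) = 2869 L/s.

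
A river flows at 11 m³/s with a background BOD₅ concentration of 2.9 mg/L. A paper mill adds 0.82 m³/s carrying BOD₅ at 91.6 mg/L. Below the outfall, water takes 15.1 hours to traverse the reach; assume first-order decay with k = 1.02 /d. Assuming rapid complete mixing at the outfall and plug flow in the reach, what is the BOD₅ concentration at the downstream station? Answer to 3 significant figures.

4.77 mg/L

Mixed concentration C = ΣQC/ΣQ = (11.00·2.900 + 0.8200·91.60) / 11.82 = 107.0/11.82 = 9.053 mg/L.
After decay, C = 9.053 × e^(−kt) = 9.053 × 0.5264 = 4.765 mg/L.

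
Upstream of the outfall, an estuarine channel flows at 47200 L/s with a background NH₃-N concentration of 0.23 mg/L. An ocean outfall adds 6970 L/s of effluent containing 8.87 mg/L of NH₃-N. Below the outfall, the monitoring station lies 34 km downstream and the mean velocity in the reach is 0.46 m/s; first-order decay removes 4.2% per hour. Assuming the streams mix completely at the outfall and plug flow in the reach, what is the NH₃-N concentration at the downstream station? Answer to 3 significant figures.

Mixed concentration C = ΣQC/ΣQ = (47200·0.2300 + 6970·8.870) / 54170 = 72680/54170 = 1.342 mg/L.
Travel time t = 34·1000 / 0.46 = 73910 s = 20.53 h.
4.2%/h lost → k = −ln(1 − 0.042) = 0.04291 h⁻¹.
First-order decay: C = 1.342·exp(−k·t) = 1.342·0.4144 = 0.5560 mg/L.

0.556 mg/L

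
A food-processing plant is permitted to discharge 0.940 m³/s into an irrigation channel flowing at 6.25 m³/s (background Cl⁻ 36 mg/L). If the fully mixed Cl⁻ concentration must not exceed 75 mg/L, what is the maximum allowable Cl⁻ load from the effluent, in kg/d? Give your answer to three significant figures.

Mass balance at the limit: 6.250·36.00 + 0.9400·Cₑ = 7.190·75 → Cₑ = 334.3 mg/L.
Load = 0.9400 m³/s × 334.3 g/m³ × 86 400 s/d = 27150 kg/d.

27200 kg/d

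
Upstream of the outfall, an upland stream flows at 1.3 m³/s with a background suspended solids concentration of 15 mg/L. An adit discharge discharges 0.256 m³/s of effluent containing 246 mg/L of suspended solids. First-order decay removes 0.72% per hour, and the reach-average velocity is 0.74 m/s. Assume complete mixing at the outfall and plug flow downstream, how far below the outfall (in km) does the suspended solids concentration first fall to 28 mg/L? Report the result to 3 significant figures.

235 km

After mixing, C = (1.300·15.00 + 0.2560·246.0) / 1.556 = 82.48/1.556 = 53.01 mg/L.
0.72%/h lost → k = −ln(1 − 0.0072) = 0.007226 h⁻¹.
Set 53.01·exp(−k·t) = 28 → t = ln(53.01/28)/k = 317900 s = 88.32 h.
Distance = v·t = 0.74·317900 = 235300 m = 235.3 km.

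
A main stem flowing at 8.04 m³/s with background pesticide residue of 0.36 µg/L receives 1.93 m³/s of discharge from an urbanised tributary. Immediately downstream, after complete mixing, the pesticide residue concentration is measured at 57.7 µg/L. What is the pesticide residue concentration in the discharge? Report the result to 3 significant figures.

Mass balance: 8.040·0.3600 + 1.930·Cₑ = 9.970·57.70
→ Cₑ = (9.970·57.70 − 8.040·0.3600) / 1.930 = 296.6 µg/L.

297 µg/L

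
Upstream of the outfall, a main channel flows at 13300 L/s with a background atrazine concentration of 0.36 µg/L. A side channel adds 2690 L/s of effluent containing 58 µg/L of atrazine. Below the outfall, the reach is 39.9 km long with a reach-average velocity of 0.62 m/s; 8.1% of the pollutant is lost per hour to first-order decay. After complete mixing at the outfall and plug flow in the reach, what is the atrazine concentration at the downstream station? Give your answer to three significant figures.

2.22 µg/L

After mixing, C = (13300·0.3600 + 2690·58.00) / 15990 = 160800/15990 = 10.06 µg/L.
Travel time t = 39.9·1000 / 0.62 = 64350 s = 17.88 h.
8.1%/h lost → k = −ln(1 − 0.081) = 0.08447 h⁻¹.
After decay, C = 10.06 × e^(−kt) = 10.06 × 0.2209 = 2.222 µg/L.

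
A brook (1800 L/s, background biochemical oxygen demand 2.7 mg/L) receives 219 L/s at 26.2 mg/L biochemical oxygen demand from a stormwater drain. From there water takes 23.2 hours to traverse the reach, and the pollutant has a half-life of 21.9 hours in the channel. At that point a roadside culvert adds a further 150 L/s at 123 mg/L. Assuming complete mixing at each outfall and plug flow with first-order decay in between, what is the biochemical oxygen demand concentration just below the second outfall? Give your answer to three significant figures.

Conservation of mass: C = (1800·2.700 + 219.0·26.20) / 2019 = 10600/2019 = 5.249 mg/L; combined flow 2019 L/s.
Half-life 21.9 h → k = ln 2 / 21.9 = 0.03165 h⁻¹ = 0.7596 d⁻¹.
Decay over the reach: 5.249·exp(−kt) = 5.249·0.4798 = 2.519 mg/L.
Second outfall: C = (2019·2.519 + 150.0·123.0)/2169 = 10.85 mg/L.

10.9 mg/L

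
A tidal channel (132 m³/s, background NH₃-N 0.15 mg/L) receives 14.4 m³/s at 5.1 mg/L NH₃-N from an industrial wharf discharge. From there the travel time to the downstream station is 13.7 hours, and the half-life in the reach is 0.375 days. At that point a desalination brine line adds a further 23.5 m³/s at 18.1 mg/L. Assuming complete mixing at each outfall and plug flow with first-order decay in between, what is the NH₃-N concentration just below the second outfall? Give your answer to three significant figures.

After mixing, C = (132.0·0.1500 + 14.40·5.100) / 146.4 = 93.24/146.4 = 0.6369 mg/L; combined flow 146.4 m³/s.
Half-life 0.375 d → k = ln 2 / 0.375 = 1.848 d⁻¹.
Decay over the reach: 0.6369·exp(−kt) = 0.6369·0.3481 = 0.2217 mg/L.
Second outfall: C = (146.4·0.2217 + 23.50·18.10)/169.9 = 2.695 mg/L.

2.69 mg/L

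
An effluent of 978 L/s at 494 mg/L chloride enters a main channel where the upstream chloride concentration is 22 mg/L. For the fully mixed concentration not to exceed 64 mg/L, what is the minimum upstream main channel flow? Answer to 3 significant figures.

Set C_mix = 64: (Q·22.00 + 978.0·494.0) / (Q + 978.0) = 64
→ Q = 978.0·(494.0 − 64)/(64 − 22.00) = 10010 L/s.

10000 L/s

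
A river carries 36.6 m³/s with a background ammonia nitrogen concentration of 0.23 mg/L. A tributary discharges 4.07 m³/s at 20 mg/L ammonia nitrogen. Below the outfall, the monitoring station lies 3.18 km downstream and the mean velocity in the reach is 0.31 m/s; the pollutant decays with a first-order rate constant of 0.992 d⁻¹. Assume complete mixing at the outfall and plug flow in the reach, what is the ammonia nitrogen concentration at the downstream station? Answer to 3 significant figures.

Conservation of mass: C = (36.60·0.2300 + 4.070·20.00) / 40.67 = 89.82/40.67 = 2.208 mg/L.
Travel time t = 3.18·1000 / 0.31 = 10260 s = 2.849 h.
First-order decay: C = 2.208·exp(−k·t) = 2.208·0.8889 = 1.963 mg/L.

1.96 mg/L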